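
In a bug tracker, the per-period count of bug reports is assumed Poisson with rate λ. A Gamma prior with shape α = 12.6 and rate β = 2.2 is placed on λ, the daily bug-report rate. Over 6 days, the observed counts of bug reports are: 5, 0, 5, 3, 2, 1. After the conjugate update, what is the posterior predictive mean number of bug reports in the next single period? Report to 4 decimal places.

With a Gamma(shape α, rate β) prior, the Poisson likelihood is conjugate: the posterior is Gamma(α + ΣXᵢ, β + n).
Sum of counts S = 16 over n = 6 days.
Posterior: Gamma(α+S, β+n) = Gamma(12.6+16, 2.2+6) = Gamma(28.6, 8.2).
The predictive distribution for one future period is NegBinom with mean α/β = 3.4878.

3.4878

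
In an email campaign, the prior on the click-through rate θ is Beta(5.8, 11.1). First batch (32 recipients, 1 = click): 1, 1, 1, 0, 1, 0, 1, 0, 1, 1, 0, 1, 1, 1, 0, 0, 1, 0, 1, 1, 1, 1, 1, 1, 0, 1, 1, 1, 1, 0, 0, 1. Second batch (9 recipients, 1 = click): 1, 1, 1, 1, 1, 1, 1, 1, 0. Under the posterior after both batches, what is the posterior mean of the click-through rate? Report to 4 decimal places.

The Beta prior is conjugate to a Binomial/Bernoulli likelihood; the update adds successes to α and failures to β.
After batch 1: Beta(5.8+22, 11.1+10) = Beta(27.8, 21.1).
After batch 2: Beta(27.8+8, 21.1+1) = Beta(35.8, 22.1).
Posterior mean = α/(α+β) = 35.8/57.9 = 0.6183.

0.6183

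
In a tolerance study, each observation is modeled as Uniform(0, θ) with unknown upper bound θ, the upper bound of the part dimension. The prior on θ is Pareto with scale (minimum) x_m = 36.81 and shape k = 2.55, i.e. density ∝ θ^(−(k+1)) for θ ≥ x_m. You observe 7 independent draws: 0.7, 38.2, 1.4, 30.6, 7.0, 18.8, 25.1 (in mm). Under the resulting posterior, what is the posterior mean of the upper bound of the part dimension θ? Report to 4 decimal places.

A Pareto(scale x_m, shape k) prior on the upper bound θ of Uniform(0, θ) is conjugate: posterior is Pareto(max(x_m, max xᵢ), k + n).
Sample maximum = 38.2; prior scale x_m = 36.81 → posterior scale = max = 38.20.
Posterior shape = 2.55 + 7 = 9.55.
E[θ|data] = k·x_m/(k−1) = 9.55·38.20/8.55 = 42.6678.

42.6678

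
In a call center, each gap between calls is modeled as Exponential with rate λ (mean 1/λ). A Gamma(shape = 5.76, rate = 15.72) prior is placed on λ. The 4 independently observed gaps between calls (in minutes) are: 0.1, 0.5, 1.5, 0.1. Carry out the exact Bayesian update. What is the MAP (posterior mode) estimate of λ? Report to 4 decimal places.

With a Gamma(shape α, rate β) prior on the exponential rate λ, the posterior after n observations with total T = Σxᵢ is Gamma(α+n, β+T).
Sum of observations T = 2.2 minutes; n = 4.
Posterior: Gamma(5.76+4, 15.72+2.2) = Gamma(9.76, 17.92).
Mode = (α−1)/β = 0.4888.

0.4888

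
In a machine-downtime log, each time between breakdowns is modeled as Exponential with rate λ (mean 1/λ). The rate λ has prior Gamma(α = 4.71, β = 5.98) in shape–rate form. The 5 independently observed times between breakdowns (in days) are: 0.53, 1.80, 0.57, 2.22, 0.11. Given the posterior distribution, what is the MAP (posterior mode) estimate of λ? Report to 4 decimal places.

0.7770

With a Gamma(shape α, rate β) prior on the exponential rate λ, the posterior after n observations with total T = Σxᵢ is Gamma(α+n, β+T).
Sum of observations T = 5.23 days; n = 5.
Posterior: Gamma(4.71+5, 5.98+5.23) = Gamma(9.71, 11.21).
Mode = (α−1)/β = 0.7770.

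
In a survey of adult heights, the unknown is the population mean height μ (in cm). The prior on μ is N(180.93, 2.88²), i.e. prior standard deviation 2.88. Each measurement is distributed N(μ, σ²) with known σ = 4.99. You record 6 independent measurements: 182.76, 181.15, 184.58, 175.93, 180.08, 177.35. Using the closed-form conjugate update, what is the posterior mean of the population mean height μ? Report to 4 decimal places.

180.5156

For Normal data with known variance σ², a Normal(μ₀, σ₀²) prior on μ is conjugate. Posterior precision = 1/σ₀² + n/σ²; posterior mean is the precision-weighted average of μ₀ and x̄.
Σxᵢ = 182.76 + 181.15 + 184.58 + 175.93 + 180.08 + 177.35 = 1081.85, so n·x̄ = 1081.85.
σ₀² = 2.88² = 8.2944, σ² = 4.99² = 24.9001; σ² + n·σ₀² = 24.9001 + 6·8.2944 = 74.6665.
Posterior mean = (μ₀/σ₀² + n·x̄/σ²)/(1/σ₀² + n/σ²) = (σ²·μ₀ + σ₀²·n·x̄)/(σ² + n·σ₀²) = (24.9001·180.93 + 8.2944·1081.85)/74.6665 = 13478.471733/74.6665 = 180.5156.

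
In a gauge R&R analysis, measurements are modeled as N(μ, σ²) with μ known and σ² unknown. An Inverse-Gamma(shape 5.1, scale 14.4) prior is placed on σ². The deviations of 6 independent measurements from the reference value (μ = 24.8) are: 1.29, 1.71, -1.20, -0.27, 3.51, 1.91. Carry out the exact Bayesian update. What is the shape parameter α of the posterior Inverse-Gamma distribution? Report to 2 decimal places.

With known mean μ and an Inverse-Gamma(α, β) prior on σ², the Normal likelihood is conjugate: posterior is Inv-Gamma(α + n/2, β + Σ(xᵢ−μ)²/2).
Σ(xᵢ−μ)² = (1.29)² + (1.71)² + (-1.20)² + (-0.27)² + (3.51)² + (1.91)² = 22.0693.
Posterior: Inv-Gamma(5.1 + 6/2, 14.4 + 22.0693/2) = Inv-Gamma(8.10, 25.43465).
Posterior α = 8.10.

8.10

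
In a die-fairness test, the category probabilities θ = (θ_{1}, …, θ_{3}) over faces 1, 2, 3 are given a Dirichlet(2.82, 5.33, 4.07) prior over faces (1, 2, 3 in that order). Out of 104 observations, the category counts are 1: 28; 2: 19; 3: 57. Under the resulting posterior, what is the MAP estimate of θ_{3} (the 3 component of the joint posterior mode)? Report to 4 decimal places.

The Dirichlet prior is conjugate to the Multinomial likelihood: each posterior αⱼ = prior αⱼ + observed count nⱼ.
Posterior concentration: (30.82, 24.33, 61.07), total = 116.22.
Joint mode component: (α_{3}−1)/(Σα−K) = 60.07/113.22 = 0.5306.

0.5306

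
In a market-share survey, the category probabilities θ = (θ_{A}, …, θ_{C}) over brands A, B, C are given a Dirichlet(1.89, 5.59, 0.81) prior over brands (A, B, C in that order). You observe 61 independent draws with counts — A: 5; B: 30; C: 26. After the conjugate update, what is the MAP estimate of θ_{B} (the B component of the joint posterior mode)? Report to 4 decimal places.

The Dirichlet prior is conjugate to the Multinomial likelihood: each posterior αⱼ = prior αⱼ + observed count nⱼ.
Posterior concentration: (6.89, 35.59, 26.81), total = 69.29.
Joint mode component: (α_{B}−1)/(Σα−K) = 34.59/66.29 = 0.5218.

0.5218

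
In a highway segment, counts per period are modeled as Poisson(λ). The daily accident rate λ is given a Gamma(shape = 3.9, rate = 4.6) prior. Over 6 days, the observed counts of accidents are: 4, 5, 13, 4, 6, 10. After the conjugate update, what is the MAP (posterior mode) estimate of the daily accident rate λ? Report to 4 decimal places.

4.2358

With a Gamma(shape α, rate β) prior, the Poisson likelihood is conjugate: the posterior is Gamma(α + ΣXᵢ, β + n).
Sum of counts S = 42 over n = 6 days.
Posterior: Gamma(α+S, β+n) = Gamma(3.9+42, 4.6+6) = Gamma(45.9, 10.6).
Mode of Gamma(α,β) for α≥1 is (α−1)/β = 44.9/10.6 = 4.2358.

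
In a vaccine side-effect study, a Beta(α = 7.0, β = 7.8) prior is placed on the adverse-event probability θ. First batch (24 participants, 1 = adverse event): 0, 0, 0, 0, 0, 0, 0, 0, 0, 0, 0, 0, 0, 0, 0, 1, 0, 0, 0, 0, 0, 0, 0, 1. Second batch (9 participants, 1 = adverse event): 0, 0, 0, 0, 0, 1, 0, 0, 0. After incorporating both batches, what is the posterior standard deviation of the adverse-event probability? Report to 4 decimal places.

The Beta prior is conjugate to a Binomial/Bernoulli likelihood; the update adds successes to α and failures to β.
After batch 1: Beta(7.0+2, 7.8+22) = Beta(9.0, 29.8).
After batch 2: Beta(9.0+1, 29.8+8) = Beta(10.0, 37.8).
Var = αβ/((α+β)²(α+β+1)) = 10.0·37.8/(47.8²·48.8) = 0.00339013; SD = √0.00339013 = 0.0582.

0.0582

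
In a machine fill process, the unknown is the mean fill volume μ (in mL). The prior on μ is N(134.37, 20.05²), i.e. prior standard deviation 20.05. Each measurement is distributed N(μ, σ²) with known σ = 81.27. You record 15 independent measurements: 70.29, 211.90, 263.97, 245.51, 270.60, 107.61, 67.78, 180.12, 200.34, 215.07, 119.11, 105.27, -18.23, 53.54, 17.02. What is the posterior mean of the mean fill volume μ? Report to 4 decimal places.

137.3719

For Normal data with known variance σ², a Normal(μ₀, σ₀²) prior on μ is conjugate. Posterior precision = 1/σ₀² + n/σ²; posterior mean is the precision-weighted average of μ₀ and x̄.
Σxᵢ = 70.29 + 211.90 + 263.97 + 245.51 + 270.60 + 107.61 + 67.78 + 180.12 + 200.34 + 215.07 + 119.11 + 105.27 + (-18.23) + 53.54 + 17.02 = 2109.9, so n·x̄ = 2109.9.
σ₀² = 20.05² = 402.0025, σ² = 81.27² = 6604.8129; σ² + n·σ₀² = 6604.8129 + 15·402.0025 = 12634.8504.
Posterior mean = (μ₀/σ₀² + n·x̄/σ²)/(1/σ₀² + n/σ²) = (σ²·μ₀ + σ₀²·n·x̄)/(σ² + n·σ₀²) = (6604.8129·134.37 + 402.0025·2109.9)/12634.8504 = 1735673.784123/12634.8504 = 137.3719.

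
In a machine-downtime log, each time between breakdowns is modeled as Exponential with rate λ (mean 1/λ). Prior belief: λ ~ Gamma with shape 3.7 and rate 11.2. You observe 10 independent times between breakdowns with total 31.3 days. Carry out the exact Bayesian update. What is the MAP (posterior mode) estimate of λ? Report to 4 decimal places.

0.2988

With a Gamma(shape α, rate β) prior on the exponential rate λ, the posterior after n observations with total T = Σxᵢ is Gamma(α+n, β+T).
Posterior: Gamma(3.7+10, 11.2+31.3) = Gamma(13.7, 42.5).
Mode = (α−1)/β = 0.2988.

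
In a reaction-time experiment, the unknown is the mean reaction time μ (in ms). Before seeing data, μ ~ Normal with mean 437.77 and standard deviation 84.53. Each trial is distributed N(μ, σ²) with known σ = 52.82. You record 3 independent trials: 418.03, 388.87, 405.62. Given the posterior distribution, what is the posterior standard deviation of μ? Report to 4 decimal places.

For Normal data with known variance σ², a Normal(μ₀, σ₀²) prior on μ is conjugate. Posterior precision = 1/σ₀² + n/σ²; posterior mean is the precision-weighted average of μ₀ and x̄.
σ₀² = 84.53² = 7145.3209, σ² = 52.82² = 2789.9524; σ² + n·σ₀² = 2789.9524 + 3·7145.3209 = 24225.9151.
Posterior precision = 1/σ₀² + n/σ² = 1/7145.3209 + 3/2789.9524 = (σ² + n·σ₀²)/(σ₀²σ²) = 24225.9151/(7145.3209·2789.9524); posterior variance σₙ² = σ₀²σ²/(σ² + n·σ₀²) = 7145.3209·2789.9524/24225.9151 = 822.883475.
Posterior SD = √σₙ² = √(7145.3209·2789.9524/24225.9151) = 28.6859.

28.6859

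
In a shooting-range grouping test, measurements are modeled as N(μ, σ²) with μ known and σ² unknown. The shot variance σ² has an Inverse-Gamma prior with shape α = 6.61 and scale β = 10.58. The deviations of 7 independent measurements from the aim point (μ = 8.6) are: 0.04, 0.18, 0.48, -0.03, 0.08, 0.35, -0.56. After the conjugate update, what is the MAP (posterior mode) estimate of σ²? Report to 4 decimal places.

0.9841

With known mean μ and an Inverse-Gamma(α, β) prior on σ², the Normal likelihood is conjugate: posterior is Inv-Gamma(α + n/2, β + Σ(xᵢ−μ)²/2).
Σ(xᵢ−μ)² = (0.04)² + (0.18)² + (0.48)² + (-0.03)² + (0.08)² + (0.35)² + (-0.56)² = 0.7078.
Posterior: Inv-Gamma(6.61 + 7/2, 10.58 + 0.7078/2) = Inv-Gamma(10.11, 10.93390).
Mode = β/(α+1) = 10.93390/11.11 = 0.9841.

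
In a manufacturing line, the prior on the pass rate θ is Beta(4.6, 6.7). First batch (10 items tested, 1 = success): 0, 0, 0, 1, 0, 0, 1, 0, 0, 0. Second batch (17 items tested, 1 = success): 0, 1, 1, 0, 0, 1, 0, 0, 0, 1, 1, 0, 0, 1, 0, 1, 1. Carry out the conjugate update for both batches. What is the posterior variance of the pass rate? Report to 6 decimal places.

The Beta prior is conjugate to a Binomial/Bernoulli likelihood; the update adds successes to α and failures to β.
After batch 1: Beta(4.6+2, 6.7+8) = Beta(6.6, 14.7).
After batch 2: Beta(6.6+8, 14.7+9) = Beta(14.6, 23.7).
Var = αβ/((α+β)²(α+β+1)) = 14.6·23.7/(38.3²·39.3) = 0.006002.

0.006002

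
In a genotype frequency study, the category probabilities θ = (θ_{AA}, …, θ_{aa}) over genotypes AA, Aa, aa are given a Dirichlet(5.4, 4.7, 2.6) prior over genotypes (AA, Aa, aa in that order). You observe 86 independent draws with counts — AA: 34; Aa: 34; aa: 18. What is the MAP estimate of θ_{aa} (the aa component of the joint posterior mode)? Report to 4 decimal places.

0.2048

The Dirichlet prior is conjugate to the Multinomial likelihood: each posterior αⱼ = prior αⱼ + observed count nⱼ.
Posterior concentration: (39.4, 38.7, 20.6), total = 98.7.
Joint mode component: (α_{aa}−1)/(Σα−K) = 19.6/95.7 = 0.2048.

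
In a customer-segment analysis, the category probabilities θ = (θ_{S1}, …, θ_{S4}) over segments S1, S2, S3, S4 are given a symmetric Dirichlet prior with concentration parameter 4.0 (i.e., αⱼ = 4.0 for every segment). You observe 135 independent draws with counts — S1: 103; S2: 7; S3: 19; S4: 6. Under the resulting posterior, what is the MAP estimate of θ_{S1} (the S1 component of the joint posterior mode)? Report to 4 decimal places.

0.7211

The Dirichlet prior is conjugate to the Multinomial likelihood: each posterior αⱼ = prior αⱼ + observed count nⱼ.
Posterior concentration: (107.0, 11.0, 23.0, 10.0), total = 151.0.
Joint mode component: (α_{S1}−1)/(Σα−K) = 106.0/147.0 = 0.7211.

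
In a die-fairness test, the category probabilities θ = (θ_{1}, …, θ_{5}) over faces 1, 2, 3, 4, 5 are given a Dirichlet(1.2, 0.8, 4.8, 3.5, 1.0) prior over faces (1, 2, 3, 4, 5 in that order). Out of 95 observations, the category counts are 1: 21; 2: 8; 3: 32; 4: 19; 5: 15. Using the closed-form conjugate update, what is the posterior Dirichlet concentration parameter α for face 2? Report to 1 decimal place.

8.8

The Dirichlet prior is conjugate to the Multinomial likelihood: each posterior αⱼ = prior αⱼ + observed count nⱼ.
Posterior concentration: (22.2, 8.8, 36.8, 22.5, 16.0), total = 106.3.
α_{2} = 0.8 + 8 = 8.8.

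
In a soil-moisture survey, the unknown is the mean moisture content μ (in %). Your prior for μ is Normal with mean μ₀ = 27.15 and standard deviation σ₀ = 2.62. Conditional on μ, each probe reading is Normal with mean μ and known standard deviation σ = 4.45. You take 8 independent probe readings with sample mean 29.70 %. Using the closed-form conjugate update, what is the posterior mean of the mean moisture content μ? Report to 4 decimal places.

29.0242

For Normal data with known variance σ², a Normal(μ₀, σ₀²) prior on μ is conjugate. Posterior precision = 1/σ₀² + n/σ²; posterior mean is the precision-weighted average of μ₀ and x̄.
n·x̄ = 8·29.70 = 237.6.
σ₀² = 2.62² = 6.8644, σ² = 4.45² = 19.8025; σ² + n·σ₀² = 19.8025 + 8·6.8644 = 74.7177.
Posterior mean = (μ₀/σ₀² + n·x̄/σ²)/(1/σ₀² + n/σ²) = (σ²·μ₀ + σ₀²·n·x̄)/(σ² + n·σ₀²) = (19.8025·27.15 + 6.8644·237.6)/74.7177 = 2168.619315/74.7177 = 29.0242.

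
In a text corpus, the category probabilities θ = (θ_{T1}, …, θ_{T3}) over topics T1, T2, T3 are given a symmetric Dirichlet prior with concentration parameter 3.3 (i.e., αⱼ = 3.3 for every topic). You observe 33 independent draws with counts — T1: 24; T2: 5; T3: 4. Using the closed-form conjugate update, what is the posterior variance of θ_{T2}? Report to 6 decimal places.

0.003554

The Dirichlet prior is conjugate to the Multinomial likelihood: each posterior αⱼ = prior αⱼ + observed count nⱼ.
Posterior concentration: (27.3, 8.3, 7.3), total = 42.9.
Var[θ_j] = α_j(Σα−α_j)/((Σα)²(Σα+1)) = 8.3·34.6/(42.9²·43.9) = 0.003554.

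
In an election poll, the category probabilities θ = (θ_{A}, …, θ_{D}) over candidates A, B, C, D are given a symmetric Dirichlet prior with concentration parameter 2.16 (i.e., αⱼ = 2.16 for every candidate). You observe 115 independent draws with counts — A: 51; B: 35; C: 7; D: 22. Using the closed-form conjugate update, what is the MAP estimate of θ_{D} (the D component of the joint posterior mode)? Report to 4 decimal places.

0.1936

The Dirichlet prior is conjugate to the Multinomial likelihood: each posterior αⱼ = prior αⱼ + observed count nⱼ.
Posterior concentration: (53.16, 37.16, 9.16, 24.16), total = 123.64.
Joint mode component: (α_{D}−1)/(Σα−K) = 23.16/119.64 = 0.1936.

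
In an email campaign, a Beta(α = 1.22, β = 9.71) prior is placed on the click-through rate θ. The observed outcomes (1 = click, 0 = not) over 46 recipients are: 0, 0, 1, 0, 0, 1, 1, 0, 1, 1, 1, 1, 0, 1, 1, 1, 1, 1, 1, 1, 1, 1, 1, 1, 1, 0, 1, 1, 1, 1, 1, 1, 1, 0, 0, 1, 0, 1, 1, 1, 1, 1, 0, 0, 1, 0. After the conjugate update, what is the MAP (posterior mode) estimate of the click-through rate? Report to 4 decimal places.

0.6048

The Beta prior is conjugate to a Binomial/Bernoulli likelihood; the update adds successes to α and failures to β.
Posterior: Beta(α+k, β+n−k) = Beta(1.22+33, 9.71+13) = Beta(34.22, 22.71).
Mode of Beta(a,b) for a,b>1 is (a−1)/(a+b−2) = 33.22/54.93 = 0.6048.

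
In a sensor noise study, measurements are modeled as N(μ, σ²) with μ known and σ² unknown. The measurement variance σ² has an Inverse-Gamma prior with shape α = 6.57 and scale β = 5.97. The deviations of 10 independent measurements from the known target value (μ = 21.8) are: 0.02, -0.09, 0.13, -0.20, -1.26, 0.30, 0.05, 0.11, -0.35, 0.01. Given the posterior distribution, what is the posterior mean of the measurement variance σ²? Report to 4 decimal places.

With known mean μ and an Inverse-Gamma(α, β) prior on σ², the Normal likelihood is conjugate: posterior is Inv-Gamma(α + n/2, β + Σ(xᵢ−μ)²/2).
Σ(xᵢ−μ)² = (0.02)² + (-0.09)² + (0.13)² + (-0.20)² + (-1.26)² + (0.30)² + (0.05)² + (0.11)² + (-0.35)² + (0.01)² = 1.8802.
Posterior: Inv-Gamma(6.57 + 10/2, 5.97 + 1.8802/2) = Inv-Gamma(11.57, 6.91010).
E[σ²|data] = β/(α−1) = 6.91010/10.57 = 0.6537.

0.6537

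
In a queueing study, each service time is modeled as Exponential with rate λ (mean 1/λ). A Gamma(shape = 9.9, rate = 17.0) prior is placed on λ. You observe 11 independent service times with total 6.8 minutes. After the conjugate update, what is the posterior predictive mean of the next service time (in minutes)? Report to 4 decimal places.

1.1960

With a Gamma(shape α, rate β) prior on the exponential rate λ, the posterior after n observations with total T = Σxᵢ is Gamma(α+n, β+T).
Posterior: Gamma(9.9+11, 17.0+6.8) = Gamma(20.9, 23.8).
The predictive distribution for the next observation is Lomax; its mean is β/(α−1) = 23.8/19.9 = 1.1960.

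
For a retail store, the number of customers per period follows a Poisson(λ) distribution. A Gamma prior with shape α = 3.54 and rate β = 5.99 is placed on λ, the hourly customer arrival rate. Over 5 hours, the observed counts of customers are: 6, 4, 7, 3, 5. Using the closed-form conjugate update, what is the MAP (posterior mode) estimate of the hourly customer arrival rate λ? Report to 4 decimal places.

With a Gamma(shape α, rate β) prior, the Poisson likelihood is conjugate: the posterior is Gamma(α + ΣXᵢ, β + n).
Sum of counts S = 25 over n = 5 hours.
Posterior: Gamma(α+S, β+n) = Gamma(3.54+25, 5.99+5) = Gamma(28.54, 10.99).
Mode of Gamma(α,β) for α≥1 is (α−1)/β = 27.54/10.99 = 2.5059.

2.5059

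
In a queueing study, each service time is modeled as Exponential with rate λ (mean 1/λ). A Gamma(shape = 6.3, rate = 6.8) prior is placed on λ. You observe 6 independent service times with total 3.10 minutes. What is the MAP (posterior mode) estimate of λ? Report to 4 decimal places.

With a Gamma(shape α, rate β) prior on the exponential rate λ, the posterior after n observations with total T = Σxᵢ is Gamma(α+n, β+T).
Posterior: Gamma(6.3+6, 6.8+3.10) = Gamma(12.3, 9.90).
Mode = (α−1)/β = 1.1414.

1.1414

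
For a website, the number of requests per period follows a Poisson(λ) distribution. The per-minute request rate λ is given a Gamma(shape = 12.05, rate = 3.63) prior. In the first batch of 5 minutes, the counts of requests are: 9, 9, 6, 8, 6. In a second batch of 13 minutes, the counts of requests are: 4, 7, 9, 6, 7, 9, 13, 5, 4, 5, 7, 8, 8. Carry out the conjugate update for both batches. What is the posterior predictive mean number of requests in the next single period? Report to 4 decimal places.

6.5673

With a Gamma(shape α, rate β) prior, the Poisson likelihood is conjugate: the posterior is Gamma(α + ΣXᵢ, β + n).
Batch 1: sum of counts S = 38 over n = 5 minutes.
After batch 1: Gamma(α+S, β+n) = Gamma(12.05+38, 3.63+5) = Gamma(50.05, 8.63).
Batch 2: sum of counts S = 92 over n = 13 minutes.
After batch 2: Gamma(α+S, β+n) = Gamma(50.05+92, 8.63+13) = Gamma(142.05, 21.63).
The predictive distribution for one future period is NegBinom with mean α/β = 6.5673.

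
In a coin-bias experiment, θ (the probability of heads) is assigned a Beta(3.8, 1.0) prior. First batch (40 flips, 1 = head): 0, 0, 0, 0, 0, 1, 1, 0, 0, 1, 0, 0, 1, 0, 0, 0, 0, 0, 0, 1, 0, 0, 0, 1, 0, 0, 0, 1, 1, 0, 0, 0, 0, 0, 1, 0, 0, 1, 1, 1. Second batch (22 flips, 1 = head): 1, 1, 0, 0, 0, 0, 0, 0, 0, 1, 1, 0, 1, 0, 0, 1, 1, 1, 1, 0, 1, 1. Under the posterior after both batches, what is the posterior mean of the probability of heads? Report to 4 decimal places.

The Beta prior is conjugate to a Binomial/Bernoulli likelihood; the update adds successes to α and failures to β.
After batch 1: Beta(3.8+12, 1.0+28) = Beta(15.8, 29.0).
After batch 2: Beta(15.8+11, 29.0+11) = Beta(26.8, 40.0).
Posterior mean = α/(α+β) = 26.8/66.8 = 0.4012.

0.4012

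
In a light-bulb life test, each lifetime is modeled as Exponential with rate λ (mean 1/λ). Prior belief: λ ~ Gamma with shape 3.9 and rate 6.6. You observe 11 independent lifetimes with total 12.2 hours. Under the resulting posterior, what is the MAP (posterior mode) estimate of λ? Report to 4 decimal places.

0.7394

With a Gamma(shape α, rate β) prior on the exponential rate λ, the posterior after n observations with total T = Σxᵢ is Gamma(α+n, β+T).
Posterior: Gamma(3.9+11, 6.6+12.2) = Gamma(14.9, 18.8).
Mode = (α−1)/β = 0.7394.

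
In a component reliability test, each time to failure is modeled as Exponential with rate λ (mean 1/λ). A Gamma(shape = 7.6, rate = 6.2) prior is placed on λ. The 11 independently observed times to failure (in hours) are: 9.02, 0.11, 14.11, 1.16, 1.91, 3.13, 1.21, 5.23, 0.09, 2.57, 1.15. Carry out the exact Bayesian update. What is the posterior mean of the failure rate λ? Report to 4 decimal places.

With a Gamma(shape α, rate β) prior on the exponential rate λ, the posterior after n observations with total T = Σxᵢ is Gamma(α+n, β+T).
Sum of observations T = 39.69 hours; n = 11.
Posterior: Gamma(7.6+11, 6.2+39.69) = Gamma(18.6, 45.89).
Posterior mean of λ = α/β = 18.6/45.89 = 0.4053.

0.4053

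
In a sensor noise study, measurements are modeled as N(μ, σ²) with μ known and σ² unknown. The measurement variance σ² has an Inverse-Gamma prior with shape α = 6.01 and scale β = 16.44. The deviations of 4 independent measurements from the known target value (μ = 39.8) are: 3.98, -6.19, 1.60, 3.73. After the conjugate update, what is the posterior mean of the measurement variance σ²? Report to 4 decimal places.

With known mean μ and an Inverse-Gamma(α, β) prior on σ², the Normal likelihood is conjugate: posterior is Inv-Gamma(α + n/2, β + Σ(xᵢ−μ)²/2).
Σ(xᵢ−μ)² = (3.98)² + (-6.19)² + (1.60)² + (3.73)² = 70.6294.
Posterior: Inv-Gamma(6.01 + 4/2, 16.44 + 70.6294/2) = Inv-Gamma(8.01, 51.75470).
E[σ²|data] = β/(α−1) = 51.75470/7.01 = 7.3830.

7.3830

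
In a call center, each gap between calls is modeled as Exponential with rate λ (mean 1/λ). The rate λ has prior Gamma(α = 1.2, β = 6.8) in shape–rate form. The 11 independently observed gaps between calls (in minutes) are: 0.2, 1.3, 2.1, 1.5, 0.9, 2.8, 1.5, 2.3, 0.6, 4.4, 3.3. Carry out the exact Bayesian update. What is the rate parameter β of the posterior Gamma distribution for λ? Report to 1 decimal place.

27.7

With a Gamma(shape α, rate β) prior on the exponential rate λ, the posterior after n observations with total T = Σxᵢ is Gamma(α+n, β+T).
Sum of observations T = 20.9 minutes; n = 11.
Posterior: Gamma(1.2+11, 6.8+20.9) = Gamma(12.2, 27.7).
Posterior β = 27.7.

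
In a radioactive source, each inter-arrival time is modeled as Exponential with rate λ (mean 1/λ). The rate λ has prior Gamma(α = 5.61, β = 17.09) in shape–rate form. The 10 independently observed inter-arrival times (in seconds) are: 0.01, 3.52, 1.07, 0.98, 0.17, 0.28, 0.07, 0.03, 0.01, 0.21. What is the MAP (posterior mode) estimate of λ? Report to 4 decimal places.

0.6233

With a Gamma(shape α, rate β) prior on the exponential rate λ, the posterior after n observations with total T = Σxᵢ is Gamma(α+n, β+T).
Sum of observations T = 6.35 seconds; n = 10.
Posterior: Gamma(5.61+10, 17.09+6.35) = Gamma(15.61, 23.44).
Mode = (α−1)/β = 0.6233.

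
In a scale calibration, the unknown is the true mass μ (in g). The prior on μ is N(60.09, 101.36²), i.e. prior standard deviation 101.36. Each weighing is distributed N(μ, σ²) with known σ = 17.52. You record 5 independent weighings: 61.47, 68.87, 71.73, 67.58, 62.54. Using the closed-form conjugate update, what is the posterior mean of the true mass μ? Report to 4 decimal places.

66.4003

For Normal data with known variance σ², a Normal(μ₀, σ₀²) prior on μ is conjugate. Posterior precision = 1/σ₀² + n/σ²; posterior mean is the precision-weighted average of μ₀ and x̄.
Σxᵢ = 61.47 + 68.87 + 71.73 + 67.58 + 62.54 = 332.19, so n·x̄ = 332.19.
σ₀² = 101.36² = 10273.8496, σ² = 17.52² = 306.9504; σ² + n·σ₀² = 306.9504 + 5·10273.8496 = 51676.1984.
Posterior mean = (μ₀/σ₀² + n·x̄/σ²)/(1/σ₀² + n/σ²) = (σ²·μ₀ + σ₀²·n·x̄)/(σ² + n·σ₀²) = (306.9504·60.09 + 10273.8496·332.19)/51676.1984 = 3431314.74816/51676.1984 = 66.4003.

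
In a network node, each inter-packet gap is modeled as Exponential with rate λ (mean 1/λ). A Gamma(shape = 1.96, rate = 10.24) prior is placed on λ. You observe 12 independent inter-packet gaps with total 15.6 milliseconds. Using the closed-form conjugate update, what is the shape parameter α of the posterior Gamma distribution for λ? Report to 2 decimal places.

With a Gamma(shape α, rate β) prior on the exponential rate λ, the posterior after n observations with total T = Σxᵢ is Gamma(α+n, β+T).
Posterior: Gamma(1.96+12, 10.24+15.6) = Gamma(13.96, 25.84).
Posterior α = 13.96.

13.96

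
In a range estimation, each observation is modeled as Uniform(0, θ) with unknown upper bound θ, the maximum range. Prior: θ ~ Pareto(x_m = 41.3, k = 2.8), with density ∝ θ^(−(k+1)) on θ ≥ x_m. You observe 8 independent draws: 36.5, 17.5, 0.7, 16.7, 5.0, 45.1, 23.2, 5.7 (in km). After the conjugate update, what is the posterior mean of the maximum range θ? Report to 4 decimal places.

49.7020

A Pareto(scale x_m, shape k) prior on the upper bound θ of Uniform(0, θ) is conjugate: posterior is Pareto(max(x_m, max xᵢ), k + n).
Sample maximum = 45.1; prior scale x_m = 41.3 → posterior scale = max = 45.1.
Posterior shape = 2.8 + 8 = 10.8.
E[θ|data] = k·x_m/(k−1) = 10.8·45.1/9.8 = 49.7020.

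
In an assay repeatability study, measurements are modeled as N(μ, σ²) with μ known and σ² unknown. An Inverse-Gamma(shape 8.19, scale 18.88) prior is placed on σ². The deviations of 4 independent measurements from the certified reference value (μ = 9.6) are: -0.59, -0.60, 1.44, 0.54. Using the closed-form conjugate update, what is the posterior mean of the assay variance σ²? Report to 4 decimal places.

2.2216

With known mean μ and an Inverse-Gamma(α, β) prior on σ², the Normal likelihood is conjugate: posterior is Inv-Gamma(α + n/2, β + Σ(xᵢ−μ)²/2).
Σ(xᵢ−μ)² = (-0.59)² + (-0.60)² + (1.44)² + (0.54)² = 3.0733.
Posterior: Inv-Gamma(8.19 + 4/2, 18.88 + 3.0733/2) = Inv-Gamma(10.19, 20.41665).
E[σ²|data] = β/(α−1) = 20.41665/9.19 = 2.2216.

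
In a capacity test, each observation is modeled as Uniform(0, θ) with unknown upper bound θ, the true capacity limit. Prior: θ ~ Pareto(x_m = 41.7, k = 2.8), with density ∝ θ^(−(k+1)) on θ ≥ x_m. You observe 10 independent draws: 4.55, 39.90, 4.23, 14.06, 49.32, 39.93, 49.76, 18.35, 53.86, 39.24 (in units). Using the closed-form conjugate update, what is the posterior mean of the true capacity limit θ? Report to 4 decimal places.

A Pareto(scale x_m, shape k) prior on the upper bound θ of Uniform(0, θ) is conjugate: posterior is Pareto(max(x_m, max xᵢ), k + n).
Sample maximum = 53.86; prior scale x_m = 41.7 → posterior scale = max = 53.86.
Posterior shape = 2.8 + 10 = 12.8.
E[θ|data] = k·x_m/(k−1) = 12.8·53.86/11.8 = 58.4244.

58.4244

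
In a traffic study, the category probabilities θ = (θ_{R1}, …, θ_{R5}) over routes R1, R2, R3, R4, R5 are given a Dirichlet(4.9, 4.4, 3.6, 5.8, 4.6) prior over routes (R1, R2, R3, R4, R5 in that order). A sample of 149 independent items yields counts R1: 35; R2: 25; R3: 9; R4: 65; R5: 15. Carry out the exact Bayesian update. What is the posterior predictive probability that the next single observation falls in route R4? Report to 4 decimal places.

0.4109

The Dirichlet prior is conjugate to the Multinomial likelihood: each posterior αⱼ = prior αⱼ + observed count nⱼ.
Posterior concentration: (39.9, 29.4, 12.6, 70.8, 19.6), total = 172.3.
P(next = R4 | data) = α_{R4}/Σα = 0.4109.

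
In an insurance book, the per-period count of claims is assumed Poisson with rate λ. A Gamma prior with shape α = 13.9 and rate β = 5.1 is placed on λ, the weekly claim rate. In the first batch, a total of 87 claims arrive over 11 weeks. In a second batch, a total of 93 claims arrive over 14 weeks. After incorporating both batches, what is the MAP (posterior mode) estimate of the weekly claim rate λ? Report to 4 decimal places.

With a Gamma(shape α, rate β) prior, the Poisson likelihood is conjugate: the posterior is Gamma(α + ΣXᵢ, β + n).
After batch 1: Gamma(α+S, β+n) = Gamma(13.9+87, 5.1+11) = Gamma(100.9, 16.1).
After batch 2: Gamma(α+S, β+n) = Gamma(100.9+93, 16.1+14) = Gamma(193.9, 30.1).
Mode of Gamma(α,β) for α≥1 is (α−1)/β = 192.9/30.1 = 6.4086.

6.4086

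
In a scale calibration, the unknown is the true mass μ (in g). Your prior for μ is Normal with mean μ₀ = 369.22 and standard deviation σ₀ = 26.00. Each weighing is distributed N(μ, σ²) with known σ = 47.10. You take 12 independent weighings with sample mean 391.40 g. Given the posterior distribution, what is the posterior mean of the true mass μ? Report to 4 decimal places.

386.6369

For Normal data with known variance σ², a Normal(μ₀, σ₀²) prior on μ is conjugate. Posterior precision = 1/σ₀² + n/σ²; posterior mean is the precision-weighted average of μ₀ and x̄.
n·x̄ = 12·391.40 = 4696.8.
σ₀² = 26.00² = 676, σ² = 47.10² = 2218.41; σ² + n·σ₀² = 2218.41 + 12·676 = 10330.41.
Posterior mean = (μ₀/σ₀² + n·x̄/σ²)/(1/σ₀² + n/σ²) = (σ²·μ₀ + σ₀²·n·x̄)/(σ² + n·σ₀²) = (2218.41·369.22 + 676·4696.8)/10330.41 = 3994118.1402/10330.41 = 386.6369.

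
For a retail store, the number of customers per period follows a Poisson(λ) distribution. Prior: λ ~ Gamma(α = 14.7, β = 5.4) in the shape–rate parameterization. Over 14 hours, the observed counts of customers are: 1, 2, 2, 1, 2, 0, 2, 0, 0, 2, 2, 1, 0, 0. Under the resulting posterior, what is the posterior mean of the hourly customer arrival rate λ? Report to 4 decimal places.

1.5309

With a Gamma(shape α, rate β) prior, the Poisson likelihood is conjugate: the posterior is Gamma(α + ΣXᵢ, β + n).
Sum of counts S = 15 over n = 14 hours.
Posterior: Gamma(α+S, β+n) = Gamma(14.7+15, 5.4+14) = Gamma(29.7, 19.4).
Posterior mean = α/β = 29.7/19.4 = 1.5309.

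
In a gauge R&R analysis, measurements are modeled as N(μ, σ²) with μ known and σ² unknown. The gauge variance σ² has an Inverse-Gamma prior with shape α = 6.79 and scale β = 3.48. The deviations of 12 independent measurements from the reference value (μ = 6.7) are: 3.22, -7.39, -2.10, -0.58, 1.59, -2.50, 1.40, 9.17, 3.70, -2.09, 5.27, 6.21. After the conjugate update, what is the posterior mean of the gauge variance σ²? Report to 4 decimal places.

10.8528

With known mean μ and an Inverse-Gamma(α, β) prior on σ², the Normal likelihood is conjugate: posterior is Inv-Gamma(α + n/2, β + Σ(xᵢ−μ)²/2).
Σ(xᵢ−μ)² = (3.22)² + (-7.39)² + (-2.10)² + (-0.58)² + (1.59)² + (-2.50)² + (1.40)² + (9.17)² + (3.70)² + (-2.09)² + (5.27)² + (6.21)² = 248.9490.
Posterior: Inv-Gamma(6.79 + 12/2, 3.48 + 248.9490/2) = Inv-Gamma(12.79, 127.95450).
E[σ²|data] = β/(α−1) = 127.95450/11.79 = 10.8528.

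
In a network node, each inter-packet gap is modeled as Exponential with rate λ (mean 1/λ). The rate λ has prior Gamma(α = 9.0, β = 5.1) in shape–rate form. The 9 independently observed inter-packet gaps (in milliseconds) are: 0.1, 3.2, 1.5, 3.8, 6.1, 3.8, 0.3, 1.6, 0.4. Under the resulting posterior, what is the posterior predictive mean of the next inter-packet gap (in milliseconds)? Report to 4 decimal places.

With a Gamma(shape α, rate β) prior on the exponential rate λ, the posterior after n observations with total T = Σxᵢ is Gamma(α+n, β+T).
Sum of observations T = 20.8 milliseconds; n = 9.
Posterior: Gamma(9.0+9, 5.1+20.8) = Gamma(18.0, 25.9).
The predictive distribution for the next observation is Lomax; its mean is β/(α−1) = 25.9/17.0 = 1.5235.

1.5235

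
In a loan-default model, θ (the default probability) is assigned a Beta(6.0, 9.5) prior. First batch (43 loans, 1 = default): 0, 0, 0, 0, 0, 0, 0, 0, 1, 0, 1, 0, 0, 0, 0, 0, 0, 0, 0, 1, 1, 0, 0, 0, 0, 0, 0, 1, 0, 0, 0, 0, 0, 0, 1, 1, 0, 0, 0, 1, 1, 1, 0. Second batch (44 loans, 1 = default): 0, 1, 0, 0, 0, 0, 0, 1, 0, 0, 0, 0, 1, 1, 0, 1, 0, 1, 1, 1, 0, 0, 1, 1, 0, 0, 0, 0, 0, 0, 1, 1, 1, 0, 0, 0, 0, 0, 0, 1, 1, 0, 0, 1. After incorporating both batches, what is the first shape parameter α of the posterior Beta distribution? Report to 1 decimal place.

32.0

The Beta prior is conjugate to a Binomial/Bernoulli likelihood; the update adds successes to α and failures to β.
After batch 1: Beta(6.0+10, 9.5+33) = Beta(16.0, 42.5).
After batch 2: Beta(16.0+16, 42.5+28) = Beta(32.0, 70.5).
Posterior α = 32.0.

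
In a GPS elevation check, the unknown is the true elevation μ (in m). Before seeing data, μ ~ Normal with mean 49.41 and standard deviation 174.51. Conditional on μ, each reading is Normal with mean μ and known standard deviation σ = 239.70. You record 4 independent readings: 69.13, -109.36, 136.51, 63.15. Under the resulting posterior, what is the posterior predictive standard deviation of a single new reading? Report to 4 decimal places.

For Normal data with known variance σ², a Normal(μ₀, σ₀²) prior on μ is conjugate. Posterior precision = 1/σ₀² + n/σ²; posterior mean is the precision-weighted average of μ₀ and x̄.
σ₀² = 174.51² = 30453.7401, σ² = 239.70² = 57456.09; σ² + n·σ₀² = 57456.09 + 4·30453.7401 = 179271.0504.
Posterior precision = 1/σ₀² + n/σ² = 1/30453.7401 + 4/57456.09 = (σ² + n·σ₀²)/(σ₀²σ²) = 179271.0504/(30453.7401·57456.09); posterior variance σₙ² = σ₀²σ²/(σ² + n·σ₀²) = 30453.7401·57456.09/179271.0504 = 9760.375856.
Predictive variance for one new observation = σₙ² + σ² = 30453.7401·57456.09/179271.0504 + 57456.09 = σ²·(σ₀² + 179271.0504)/179271.0504 = 57456.09·209724.7905/179271.0504 = 67216.465856; SD = √(57456.09·209724.7905/179271.0504) = 259.2614.

259.2614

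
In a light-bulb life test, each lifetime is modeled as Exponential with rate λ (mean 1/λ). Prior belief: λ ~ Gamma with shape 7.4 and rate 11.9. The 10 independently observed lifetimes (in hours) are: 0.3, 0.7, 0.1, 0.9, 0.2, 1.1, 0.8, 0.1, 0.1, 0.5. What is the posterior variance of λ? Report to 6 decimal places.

With a Gamma(shape α, rate β) prior on the exponential rate λ, the posterior after n observations with total T = Σxᵢ is Gamma(α+n, β+T).
Sum of observations T = 4.8 hours; n = 10.
Posterior: Gamma(7.4+10, 11.9+4.8) = Gamma(17.4, 16.7).
Var = α/β² = 0.062390.

0.062390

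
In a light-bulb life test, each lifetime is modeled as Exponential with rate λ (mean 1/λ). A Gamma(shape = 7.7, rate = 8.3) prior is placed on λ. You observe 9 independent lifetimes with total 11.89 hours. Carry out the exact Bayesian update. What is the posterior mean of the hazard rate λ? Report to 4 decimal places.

With a Gamma(shape α, rate β) prior on the exponential rate λ, the posterior after n observations with total T = Σxᵢ is Gamma(α+n, β+T).
Posterior: Gamma(7.7+9, 8.3+11.89) = Gamma(16.7, 20.19).
Posterior mean of λ = α/β = 16.7/20.19 = 0.8271.

0.8271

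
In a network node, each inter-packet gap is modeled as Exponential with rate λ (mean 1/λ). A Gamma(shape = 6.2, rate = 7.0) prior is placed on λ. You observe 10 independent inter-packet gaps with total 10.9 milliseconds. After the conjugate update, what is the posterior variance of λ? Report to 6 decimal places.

0.050560

With a Gamma(shape α, rate β) prior on the exponential rate λ, the posterior after n observations with total T = Σxᵢ is Gamma(α+n, β+T).
Posterior: Gamma(6.2+10, 7.0+10.9) = Gamma(16.2, 17.9).
Var = α/β² = 0.050560.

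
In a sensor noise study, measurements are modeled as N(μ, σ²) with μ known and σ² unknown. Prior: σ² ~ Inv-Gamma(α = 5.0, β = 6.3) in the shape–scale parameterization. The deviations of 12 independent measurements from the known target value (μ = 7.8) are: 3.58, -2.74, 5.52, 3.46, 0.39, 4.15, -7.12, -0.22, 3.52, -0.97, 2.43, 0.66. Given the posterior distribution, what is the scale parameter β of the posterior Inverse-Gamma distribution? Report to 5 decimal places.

81.57760

With known mean μ and an Inverse-Gamma(α, β) prior on σ², the Normal likelihood is conjugate: posterior is Inv-Gamma(α + n/2, β + Σ(xᵢ−μ)²/2).
Σ(xᵢ−μ)² = (3.58)² + (-2.74)² + (5.52)² + (3.46)² + (0.39)² + (4.15)² + (-7.12)² + (-0.22)² + (3.52)² + (-0.97)² + (2.43)² + (0.66)² = 150.5552.
Posterior: Inv-Gamma(5.0 + 12/2, 6.3 + 150.5552/2) = Inv-Gamma(11.00, 81.57760).
Posterior β = 81.57760.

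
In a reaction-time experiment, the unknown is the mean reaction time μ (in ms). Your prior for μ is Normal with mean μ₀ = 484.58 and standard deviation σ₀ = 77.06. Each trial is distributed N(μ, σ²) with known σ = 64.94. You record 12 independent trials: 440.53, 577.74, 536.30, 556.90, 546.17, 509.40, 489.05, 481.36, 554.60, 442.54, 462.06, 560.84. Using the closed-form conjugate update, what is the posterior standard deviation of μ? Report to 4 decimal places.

18.2153

For Normal data with known variance σ², a Normal(μ₀, σ₀²) prior on μ is conjugate. Posterior precision = 1/σ₀² + n/σ²; posterior mean is the precision-weighted average of μ₀ and x̄.
σ₀² = 77.06² = 5938.2436, σ² = 64.94² = 4217.2036; σ² + n·σ₀² = 4217.2036 + 12·5938.2436 = 75476.1268.
Posterior precision = 1/σ₀² + n/σ² = 1/5938.2436 + 12/4217.2036 = (σ² + n·σ₀²)/(σ₀²σ²) = 75476.1268/(5938.2436·4217.2036); posterior variance σₙ² = σ₀²σ²/(σ² + n·σ₀²) = 5938.2436·4217.2036/75476.1268 = 331.797395.
Posterior SD = √σₙ² = √(5938.2436·4217.2036/75476.1268) = 18.2153.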